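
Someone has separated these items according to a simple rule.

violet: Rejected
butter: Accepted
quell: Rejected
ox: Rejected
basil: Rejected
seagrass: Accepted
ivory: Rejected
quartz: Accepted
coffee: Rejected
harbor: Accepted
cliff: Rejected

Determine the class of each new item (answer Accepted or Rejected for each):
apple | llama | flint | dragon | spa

Rejected, Rejected, Rejected, Accepted, Rejected

Rule: even length AND contains 'r'. This holds for each 'Accepted' example and fails for each 'Rejected' one.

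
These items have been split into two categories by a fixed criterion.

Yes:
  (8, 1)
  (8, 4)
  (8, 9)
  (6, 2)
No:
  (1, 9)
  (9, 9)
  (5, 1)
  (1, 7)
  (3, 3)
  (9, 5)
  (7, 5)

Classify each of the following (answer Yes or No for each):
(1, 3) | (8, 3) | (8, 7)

No, Yes, Yes

Rule: first is even. This holds for each 'Yes' example and fails for each 'No' one.
(1, 3): No (first 1). (8, 3): Yes (first 8). (8, 7): Yes (first 8).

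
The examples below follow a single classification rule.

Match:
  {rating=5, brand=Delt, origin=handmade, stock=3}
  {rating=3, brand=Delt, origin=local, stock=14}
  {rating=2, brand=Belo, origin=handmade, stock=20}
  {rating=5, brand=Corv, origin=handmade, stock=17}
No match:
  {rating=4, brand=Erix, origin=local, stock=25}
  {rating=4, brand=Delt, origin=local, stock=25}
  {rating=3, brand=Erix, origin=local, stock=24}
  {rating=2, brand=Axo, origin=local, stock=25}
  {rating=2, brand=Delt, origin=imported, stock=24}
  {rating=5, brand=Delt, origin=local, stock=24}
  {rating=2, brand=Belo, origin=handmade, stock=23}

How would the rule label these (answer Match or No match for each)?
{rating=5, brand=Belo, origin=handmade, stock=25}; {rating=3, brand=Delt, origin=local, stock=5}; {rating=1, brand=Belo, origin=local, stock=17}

The classifier is using: stock ≤ 20.
{rating=5, brand=Belo, origin=handmade, stock=25} — stock = 25, hence No match. {rating=3, brand=Delt, origin=local, stock=5} — stock = 5, hence Match. {rating=1, brand=Belo, origin=local, stock=17} — stock = 17, hence Match.

No match, Match, Match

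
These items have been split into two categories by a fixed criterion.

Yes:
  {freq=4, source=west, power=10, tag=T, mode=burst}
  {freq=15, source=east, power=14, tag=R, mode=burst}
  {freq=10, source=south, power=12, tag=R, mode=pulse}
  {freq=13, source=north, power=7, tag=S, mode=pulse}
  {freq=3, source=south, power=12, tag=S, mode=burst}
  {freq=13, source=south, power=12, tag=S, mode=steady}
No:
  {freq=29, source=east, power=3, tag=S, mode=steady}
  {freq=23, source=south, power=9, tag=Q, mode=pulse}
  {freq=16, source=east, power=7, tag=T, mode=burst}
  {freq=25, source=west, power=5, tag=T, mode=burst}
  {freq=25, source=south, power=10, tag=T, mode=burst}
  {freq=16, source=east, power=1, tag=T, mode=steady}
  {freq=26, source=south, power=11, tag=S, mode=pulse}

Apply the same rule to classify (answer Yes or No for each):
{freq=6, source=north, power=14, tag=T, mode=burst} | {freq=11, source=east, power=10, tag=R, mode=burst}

Yes, Yes

The common property of the 'Yes' items is: freq ≤ 15. No 'No' item has it.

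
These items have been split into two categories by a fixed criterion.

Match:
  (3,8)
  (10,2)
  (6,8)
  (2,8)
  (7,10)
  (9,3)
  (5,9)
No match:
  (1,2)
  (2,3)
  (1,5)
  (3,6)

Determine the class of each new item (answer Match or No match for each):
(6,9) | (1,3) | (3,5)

Match, No match, No match

The simplest hypothesis consistent with all the labels is: sum ≥ 10.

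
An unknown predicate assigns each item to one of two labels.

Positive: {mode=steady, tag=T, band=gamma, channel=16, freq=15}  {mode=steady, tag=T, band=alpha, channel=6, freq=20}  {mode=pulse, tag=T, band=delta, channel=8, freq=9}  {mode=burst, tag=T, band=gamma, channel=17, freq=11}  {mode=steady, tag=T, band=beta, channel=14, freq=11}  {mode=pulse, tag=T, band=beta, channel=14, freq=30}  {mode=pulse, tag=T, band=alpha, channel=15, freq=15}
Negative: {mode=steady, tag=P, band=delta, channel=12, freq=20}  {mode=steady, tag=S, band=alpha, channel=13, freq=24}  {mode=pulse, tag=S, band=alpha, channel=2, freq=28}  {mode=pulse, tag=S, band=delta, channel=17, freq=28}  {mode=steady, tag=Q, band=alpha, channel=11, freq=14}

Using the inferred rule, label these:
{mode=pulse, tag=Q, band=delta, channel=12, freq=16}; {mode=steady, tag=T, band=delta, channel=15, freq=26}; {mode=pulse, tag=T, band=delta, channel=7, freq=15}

Negative, Positive, Positive

The classifier is using: tag is T.
{mode=pulse, tag=Q, band=delta, channel=12, freq=16}: tag is Q — doesn't qualify, so Negative.
{mode=steady, tag=T, band=delta, channel=15, freq=26}: tag is T — satisfies this, so Positive.
{mode=pulse, tag=T, band=delta, channel=7, freq=15}: tag is T — satisfies this, so Positive.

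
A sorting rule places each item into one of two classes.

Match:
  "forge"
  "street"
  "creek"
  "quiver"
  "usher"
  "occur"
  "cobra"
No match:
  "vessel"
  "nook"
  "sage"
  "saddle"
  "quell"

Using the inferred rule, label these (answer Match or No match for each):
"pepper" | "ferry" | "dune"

The classifier is using: contains 'r'.

Match, Match, No match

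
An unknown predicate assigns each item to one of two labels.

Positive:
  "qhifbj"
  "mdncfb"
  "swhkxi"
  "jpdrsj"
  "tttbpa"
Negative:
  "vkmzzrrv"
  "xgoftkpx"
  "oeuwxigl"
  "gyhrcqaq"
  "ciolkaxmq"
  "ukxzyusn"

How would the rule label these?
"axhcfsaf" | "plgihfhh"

Negative, Negative

The common property of the 'Positive' items is: length 6. No 'Negative' item has it.
"axhcfsaf": length 8, fails this test → Negative.
"plgihfhh": length 8, fails this test → Negative.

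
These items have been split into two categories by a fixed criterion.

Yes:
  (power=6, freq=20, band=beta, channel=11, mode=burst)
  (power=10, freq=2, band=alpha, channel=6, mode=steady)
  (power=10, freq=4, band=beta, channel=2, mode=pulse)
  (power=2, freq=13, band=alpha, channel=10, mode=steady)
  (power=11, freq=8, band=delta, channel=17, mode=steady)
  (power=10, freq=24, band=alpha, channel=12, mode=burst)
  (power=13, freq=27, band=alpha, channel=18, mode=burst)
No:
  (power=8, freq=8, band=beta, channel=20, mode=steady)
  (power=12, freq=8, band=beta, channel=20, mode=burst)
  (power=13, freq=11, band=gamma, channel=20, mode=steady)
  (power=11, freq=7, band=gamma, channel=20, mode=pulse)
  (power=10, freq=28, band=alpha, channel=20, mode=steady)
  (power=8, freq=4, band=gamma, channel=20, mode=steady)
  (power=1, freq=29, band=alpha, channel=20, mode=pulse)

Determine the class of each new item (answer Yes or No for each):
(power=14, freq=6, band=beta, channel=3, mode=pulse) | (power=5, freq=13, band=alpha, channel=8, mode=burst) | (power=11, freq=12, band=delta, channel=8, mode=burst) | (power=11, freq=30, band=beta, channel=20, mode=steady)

'Yes' ⟺ channel ≤ 18.

Yes, Yes, Yes, No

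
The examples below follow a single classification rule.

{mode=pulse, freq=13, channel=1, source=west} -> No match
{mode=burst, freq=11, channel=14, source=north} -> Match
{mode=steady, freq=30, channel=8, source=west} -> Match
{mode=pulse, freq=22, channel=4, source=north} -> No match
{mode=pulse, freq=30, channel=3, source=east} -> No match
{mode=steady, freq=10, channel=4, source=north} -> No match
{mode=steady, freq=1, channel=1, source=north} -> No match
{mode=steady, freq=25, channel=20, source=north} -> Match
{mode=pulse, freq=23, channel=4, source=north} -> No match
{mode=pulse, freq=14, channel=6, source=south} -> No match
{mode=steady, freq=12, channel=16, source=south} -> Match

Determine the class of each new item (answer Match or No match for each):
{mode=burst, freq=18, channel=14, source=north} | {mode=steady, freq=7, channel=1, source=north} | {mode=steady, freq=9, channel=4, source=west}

The pattern is that an item is 'Match' exactly when: channel ≥ 8.
{mode=burst, freq=18, channel=14, source=north}: Match (channel = 14).
{mode=steady, freq=7, channel=1, source=north}: No match (channel = 1).
{mode=steady, freq=9, channel=4, source=west}: No match (channel = 4).

Match, No match, No match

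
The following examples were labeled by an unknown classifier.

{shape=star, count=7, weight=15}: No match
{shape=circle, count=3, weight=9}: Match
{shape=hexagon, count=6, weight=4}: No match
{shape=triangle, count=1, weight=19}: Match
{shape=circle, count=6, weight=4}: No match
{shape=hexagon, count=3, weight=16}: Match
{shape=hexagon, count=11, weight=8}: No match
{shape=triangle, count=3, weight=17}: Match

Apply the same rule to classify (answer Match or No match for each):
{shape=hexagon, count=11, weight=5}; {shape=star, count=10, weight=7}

No match, No match

The pattern is that an item is 'Match' exactly when: count ≤ 3.
{shape=hexagon, count=11, weight=5} → count = 11 → No match.
{shape=star, count=10, weight=7} → count = 10 → No match.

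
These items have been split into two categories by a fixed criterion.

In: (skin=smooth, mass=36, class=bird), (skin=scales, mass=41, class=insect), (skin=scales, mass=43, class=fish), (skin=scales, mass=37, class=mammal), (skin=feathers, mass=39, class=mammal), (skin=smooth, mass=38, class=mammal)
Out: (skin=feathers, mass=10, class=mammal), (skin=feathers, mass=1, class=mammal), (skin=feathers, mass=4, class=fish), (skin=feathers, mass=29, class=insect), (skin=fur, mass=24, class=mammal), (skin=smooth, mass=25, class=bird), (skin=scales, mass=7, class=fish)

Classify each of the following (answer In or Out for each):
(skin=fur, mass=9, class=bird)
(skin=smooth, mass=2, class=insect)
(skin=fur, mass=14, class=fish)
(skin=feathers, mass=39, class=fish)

Out, Out, Out, In

The distinguishing property — mass ≥ 36 — holds for all the 'In' cases and none of the 'Out' cases.
(skin=fur, mass=9, class=bird): mass = 9, fails this test → Out.
(skin=smooth, mass=2, class=insect): mass = 2, fails this test → Out.
(skin=fur, mass=14, class=fish): mass = 14, fails this test → Out.
(skin=feathers, mass=39, class=fish): mass = 39, meets the rule → In.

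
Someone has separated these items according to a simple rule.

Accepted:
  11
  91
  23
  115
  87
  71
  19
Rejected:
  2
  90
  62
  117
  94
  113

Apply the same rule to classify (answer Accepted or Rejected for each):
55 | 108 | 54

Accepted, Rejected, Rejected

A rule that fits every label: ≡ 3 (mod 4) — true of each 'Accepted' example, false of each 'Rejected' one.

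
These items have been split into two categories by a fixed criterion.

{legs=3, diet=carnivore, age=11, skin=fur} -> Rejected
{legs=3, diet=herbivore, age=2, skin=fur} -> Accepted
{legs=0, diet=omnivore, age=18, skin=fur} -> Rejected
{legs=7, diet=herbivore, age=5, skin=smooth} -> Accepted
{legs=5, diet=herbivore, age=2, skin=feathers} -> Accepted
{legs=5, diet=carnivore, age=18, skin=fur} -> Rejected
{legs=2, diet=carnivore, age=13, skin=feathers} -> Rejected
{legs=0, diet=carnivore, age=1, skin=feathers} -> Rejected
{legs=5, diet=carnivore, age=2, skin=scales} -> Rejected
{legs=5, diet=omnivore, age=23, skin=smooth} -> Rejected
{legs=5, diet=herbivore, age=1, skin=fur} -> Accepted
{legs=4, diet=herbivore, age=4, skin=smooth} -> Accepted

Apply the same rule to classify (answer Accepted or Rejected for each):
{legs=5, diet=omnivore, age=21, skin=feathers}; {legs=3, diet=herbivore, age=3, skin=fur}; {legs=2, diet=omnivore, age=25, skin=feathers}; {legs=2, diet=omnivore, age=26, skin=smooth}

Rejected, Accepted, Rejected, Rejected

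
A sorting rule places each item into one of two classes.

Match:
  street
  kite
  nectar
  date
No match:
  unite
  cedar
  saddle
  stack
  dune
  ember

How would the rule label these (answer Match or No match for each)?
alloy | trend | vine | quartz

The rule appears to be: even length AND contains 't'.
No match: alloy, since length 5, no 't'. No match: trend, since length 5, has 't'. No match: vine, since length 4, no 't'. Match: quartz, since length 6, has 't'.

No match, No match, No match, Match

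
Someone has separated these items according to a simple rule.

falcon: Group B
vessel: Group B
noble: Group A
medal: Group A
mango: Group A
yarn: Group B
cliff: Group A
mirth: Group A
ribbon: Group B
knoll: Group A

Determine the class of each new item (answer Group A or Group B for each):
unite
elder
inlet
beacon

Group A, Group A, Group A, Group B

Rule: odd length. This holds for each 'Group A' example and fails for each 'Group B' one.
unite: length 5 — fits, so Group A. elder: length 5 — fits, so Group A. inlet: length 5 — fits, so Group A. beacon: length 6 — does not fit, so Group B.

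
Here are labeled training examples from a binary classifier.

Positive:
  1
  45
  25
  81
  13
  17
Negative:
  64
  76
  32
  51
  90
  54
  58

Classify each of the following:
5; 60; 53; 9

The simplest hypothesis consistent with all the labels is: ≡ 1 (mod 4).
Positive: 5, since 5 mod 4 = 1. Negative: 60, since 60 mod 4 = 0. Positive: 53, since 53 mod 4 = 1. Positive: 9, since 9 mod 4 = 1.

Positive, Negative, Positive, Positive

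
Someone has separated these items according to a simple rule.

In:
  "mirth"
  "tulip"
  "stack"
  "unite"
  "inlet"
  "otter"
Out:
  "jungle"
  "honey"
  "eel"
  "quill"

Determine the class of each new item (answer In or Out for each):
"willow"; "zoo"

A rule that fits every label: contains 't' — true of each 'In' example, false of each 'Out' one.
"willow" → no 't' → Out. "zoo" → no 't' → Out.

Out, Out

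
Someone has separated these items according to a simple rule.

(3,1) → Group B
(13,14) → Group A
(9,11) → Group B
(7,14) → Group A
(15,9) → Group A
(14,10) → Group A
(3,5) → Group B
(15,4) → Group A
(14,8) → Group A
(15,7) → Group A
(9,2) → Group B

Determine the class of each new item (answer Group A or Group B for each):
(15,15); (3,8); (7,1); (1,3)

Group A, Group B, Group B, Group B

Every 'Group A' example satisfies: max ≥ 13. None of the 'Group B' examples do.
(15,15) → max 15 → Group A. (3,8) → max 8 → Group B. (7,1) → max 7 → Group B. (1,3) → max 3 → Group B.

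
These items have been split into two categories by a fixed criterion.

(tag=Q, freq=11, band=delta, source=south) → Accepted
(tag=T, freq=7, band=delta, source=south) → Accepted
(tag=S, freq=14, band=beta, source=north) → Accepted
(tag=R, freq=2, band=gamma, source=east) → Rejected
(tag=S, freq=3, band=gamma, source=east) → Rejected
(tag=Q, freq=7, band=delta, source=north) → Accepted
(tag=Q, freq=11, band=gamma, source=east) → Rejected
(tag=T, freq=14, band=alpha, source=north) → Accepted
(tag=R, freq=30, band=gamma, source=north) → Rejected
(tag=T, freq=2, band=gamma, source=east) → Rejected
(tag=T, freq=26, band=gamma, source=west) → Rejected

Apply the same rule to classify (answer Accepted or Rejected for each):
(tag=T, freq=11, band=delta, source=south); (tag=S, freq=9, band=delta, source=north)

Accepted, Accepted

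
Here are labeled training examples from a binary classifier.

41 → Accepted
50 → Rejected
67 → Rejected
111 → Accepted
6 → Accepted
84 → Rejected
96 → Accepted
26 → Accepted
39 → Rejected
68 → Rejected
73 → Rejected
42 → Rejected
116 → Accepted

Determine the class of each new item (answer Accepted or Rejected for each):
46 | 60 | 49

Accepted, Rejected, Rejected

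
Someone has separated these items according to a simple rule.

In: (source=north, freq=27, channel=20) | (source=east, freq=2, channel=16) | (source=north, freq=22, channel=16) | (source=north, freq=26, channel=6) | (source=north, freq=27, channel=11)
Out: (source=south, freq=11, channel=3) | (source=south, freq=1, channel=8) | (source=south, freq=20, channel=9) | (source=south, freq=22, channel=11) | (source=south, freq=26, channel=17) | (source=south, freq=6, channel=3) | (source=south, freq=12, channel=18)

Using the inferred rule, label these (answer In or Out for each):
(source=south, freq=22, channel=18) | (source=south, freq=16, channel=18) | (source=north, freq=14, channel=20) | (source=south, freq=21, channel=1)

Out, Out, In, Out

All 'In' examples share one property — source is not south — and every 'Out' example lacks it.
(source=south, freq=22, channel=18): source is south, fails this test → Out.
(source=south, freq=16, channel=18): source is south, fails this test → Out.
(source=north, freq=14, channel=20): source is north, has this property → In.
(source=south, freq=21, channel=1): source is south, fails this test → Out.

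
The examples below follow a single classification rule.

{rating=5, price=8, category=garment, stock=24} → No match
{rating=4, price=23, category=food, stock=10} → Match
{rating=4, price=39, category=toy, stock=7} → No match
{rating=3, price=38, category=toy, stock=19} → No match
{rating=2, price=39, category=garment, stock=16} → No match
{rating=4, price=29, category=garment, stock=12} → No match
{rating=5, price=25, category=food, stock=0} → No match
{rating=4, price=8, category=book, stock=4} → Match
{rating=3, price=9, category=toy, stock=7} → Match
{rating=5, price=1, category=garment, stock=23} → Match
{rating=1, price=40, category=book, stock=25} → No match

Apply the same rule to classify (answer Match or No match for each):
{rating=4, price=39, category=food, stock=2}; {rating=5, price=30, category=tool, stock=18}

No match, No match

All 'Match' examples share one property — price ≤ 23 AND stock ≤ 23 — and every 'No match' example lacks it.
{rating=4, price=39, category=food, stock=2}: price = 39, stock = 2, doesn't qualify → No match.
{rating=5, price=30, category=tool, stock=18}: price = 30, stock = 18, doesn't qualify → No match.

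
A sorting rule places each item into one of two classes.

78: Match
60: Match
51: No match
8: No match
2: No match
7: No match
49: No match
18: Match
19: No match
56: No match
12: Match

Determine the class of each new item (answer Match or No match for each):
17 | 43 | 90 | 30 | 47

The pattern is that an item is 'Match' exactly when: multiple of 6.
17 → 17 = 6·2 + 5 → No match. 43 → 43 = 6·7 + 1 → No match. 90 → 90 = 6·15 → Match. 30 → 30 = 6·5 → Match. 47 → 47 = 6·7 + 5 → No match.

No match, No match, Match, Match, No match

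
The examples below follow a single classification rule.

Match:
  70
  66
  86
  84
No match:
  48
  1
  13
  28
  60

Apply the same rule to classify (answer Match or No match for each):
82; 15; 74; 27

Match, No match, Match, No match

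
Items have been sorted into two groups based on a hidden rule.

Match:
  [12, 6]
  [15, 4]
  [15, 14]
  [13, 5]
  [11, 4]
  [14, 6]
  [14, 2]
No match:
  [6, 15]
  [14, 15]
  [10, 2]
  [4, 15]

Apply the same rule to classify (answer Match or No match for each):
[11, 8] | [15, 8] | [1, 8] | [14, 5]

Match, Match, No match, Match

A rule that fits every label: first > second AND sum ≥ 15 — true of each 'Match' example, false of each 'No match' one.
[11, 8]: 11 > 8, 11+8 = 19, meets the rule → Match.
[15, 8]: 15 > 8, 15+8 = 23, meets the rule → Match.
[1, 8]: 1 < 8, 1+8 = 9, fails this test → No match.
[14, 5]: 14 > 5, 14+5 = 19, meets the rule → Match.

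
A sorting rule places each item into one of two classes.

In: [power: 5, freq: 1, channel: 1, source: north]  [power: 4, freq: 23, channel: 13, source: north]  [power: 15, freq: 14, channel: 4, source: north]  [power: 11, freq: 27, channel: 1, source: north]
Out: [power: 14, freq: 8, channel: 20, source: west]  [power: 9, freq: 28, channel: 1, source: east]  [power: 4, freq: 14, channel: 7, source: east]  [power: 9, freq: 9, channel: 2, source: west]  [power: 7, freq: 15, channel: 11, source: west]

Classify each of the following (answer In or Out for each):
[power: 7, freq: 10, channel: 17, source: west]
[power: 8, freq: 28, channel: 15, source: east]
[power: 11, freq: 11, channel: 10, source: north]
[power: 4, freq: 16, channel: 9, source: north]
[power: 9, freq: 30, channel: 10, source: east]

The rule appears to be: source is north.

Out, Out, In, In, Out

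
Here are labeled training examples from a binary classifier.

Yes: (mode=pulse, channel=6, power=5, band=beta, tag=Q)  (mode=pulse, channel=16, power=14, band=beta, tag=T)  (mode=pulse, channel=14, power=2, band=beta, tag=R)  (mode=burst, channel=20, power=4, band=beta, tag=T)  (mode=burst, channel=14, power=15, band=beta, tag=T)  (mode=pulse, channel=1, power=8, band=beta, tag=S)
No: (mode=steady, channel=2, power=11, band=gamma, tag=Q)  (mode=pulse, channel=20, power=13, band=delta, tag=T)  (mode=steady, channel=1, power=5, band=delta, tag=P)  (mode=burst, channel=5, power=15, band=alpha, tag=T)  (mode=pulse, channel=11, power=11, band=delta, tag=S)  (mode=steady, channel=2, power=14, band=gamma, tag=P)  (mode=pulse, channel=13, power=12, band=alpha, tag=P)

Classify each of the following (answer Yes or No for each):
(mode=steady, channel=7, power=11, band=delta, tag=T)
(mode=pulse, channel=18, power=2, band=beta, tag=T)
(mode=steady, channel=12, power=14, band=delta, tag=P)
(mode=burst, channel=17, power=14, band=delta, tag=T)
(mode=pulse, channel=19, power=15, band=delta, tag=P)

No, Yes, No, No, No

'Yes' ⟺ band is beta.
(mode=steady, channel=7, power=11, band=delta, tag=T) — band is delta, hence No. (mode=pulse, channel=18, power=2, band=beta, tag=T) — band is beta, hence Yes. (mode=steady, channel=12, power=14, band=delta, tag=P) — band is delta, hence No. (mode=burst, channel=17, power=14, band=delta, tag=T) — band is delta, hence No. (mode=pulse, channel=19, power=15, band=delta, tag=P) — band is delta, hence No.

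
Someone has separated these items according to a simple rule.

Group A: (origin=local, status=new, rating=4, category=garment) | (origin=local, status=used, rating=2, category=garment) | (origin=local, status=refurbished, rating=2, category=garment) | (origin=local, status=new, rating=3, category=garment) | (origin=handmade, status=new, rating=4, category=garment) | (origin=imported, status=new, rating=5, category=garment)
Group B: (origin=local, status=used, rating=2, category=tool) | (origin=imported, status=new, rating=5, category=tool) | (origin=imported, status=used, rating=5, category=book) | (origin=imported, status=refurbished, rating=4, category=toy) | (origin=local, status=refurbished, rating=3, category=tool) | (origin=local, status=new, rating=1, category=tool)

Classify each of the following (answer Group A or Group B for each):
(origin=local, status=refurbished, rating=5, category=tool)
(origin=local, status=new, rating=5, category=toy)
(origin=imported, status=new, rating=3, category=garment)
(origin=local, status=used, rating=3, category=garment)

Group B, Group B, Group A, Group A

The pattern is that an item is 'Group A' exactly when: category is garment.
(origin=local, status=refurbished, rating=5, category=tool): category is tool — lacks this property, so Group B.
(origin=local, status=new, rating=5, category=toy): category is toy — lacks this property, so Group B.
(origin=imported, status=new, rating=3, category=garment): category is garment — matches, so Group A.
(origin=local, status=used, rating=3, category=garment): category is garment — matches, so Group A.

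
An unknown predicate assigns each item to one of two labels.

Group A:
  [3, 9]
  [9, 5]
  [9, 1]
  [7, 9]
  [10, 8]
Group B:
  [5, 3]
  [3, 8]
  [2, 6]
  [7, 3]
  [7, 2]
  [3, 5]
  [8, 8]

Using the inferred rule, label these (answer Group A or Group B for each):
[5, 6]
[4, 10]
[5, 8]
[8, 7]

Group B, Group A, Group B, Group B

Rule: max ≥ 9. This holds for each 'Group A' example and fails for each 'Group B' one.
Group B: [5, 6], since max 6.
Group A: [4, 10], since max 10.
Group B: [5, 8], since max 8.
Group B: [8, 7], since max 8.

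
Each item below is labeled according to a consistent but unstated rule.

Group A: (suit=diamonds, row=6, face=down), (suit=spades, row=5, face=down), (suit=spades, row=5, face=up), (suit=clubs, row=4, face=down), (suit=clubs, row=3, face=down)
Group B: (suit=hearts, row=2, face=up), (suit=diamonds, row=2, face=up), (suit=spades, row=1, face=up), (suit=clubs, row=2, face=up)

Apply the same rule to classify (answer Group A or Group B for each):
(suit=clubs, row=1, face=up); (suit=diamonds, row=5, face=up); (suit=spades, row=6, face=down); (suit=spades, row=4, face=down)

The pattern is that an item is 'Group A' exactly when: row ≥ 3.
(suit=clubs, row=1, face=up): row = 1 — doesn't match, so Group B.
(suit=diamonds, row=5, face=up): row = 5 — meets the rule, so Group A.
(suit=spades, row=6, face=down): row = 6 — meets the rule, so Group A.
(suit=spades, row=4, face=down): row = 4 — meets the rule, so Group A.

Group B, Group A, Group A, Group A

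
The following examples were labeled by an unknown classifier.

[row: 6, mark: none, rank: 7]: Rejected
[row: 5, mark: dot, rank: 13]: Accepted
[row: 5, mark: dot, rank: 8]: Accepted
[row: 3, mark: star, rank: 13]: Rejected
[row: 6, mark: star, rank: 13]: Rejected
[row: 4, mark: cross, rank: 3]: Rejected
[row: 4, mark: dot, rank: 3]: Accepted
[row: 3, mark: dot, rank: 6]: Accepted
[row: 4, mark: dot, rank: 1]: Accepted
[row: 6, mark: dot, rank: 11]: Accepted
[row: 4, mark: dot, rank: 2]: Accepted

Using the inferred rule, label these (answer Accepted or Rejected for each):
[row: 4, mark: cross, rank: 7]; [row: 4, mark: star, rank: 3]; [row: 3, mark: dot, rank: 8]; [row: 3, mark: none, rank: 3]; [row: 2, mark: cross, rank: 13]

The common property of the 'Accepted' items is: mark is dot. No 'Rejected' item has it.
[row: 4, mark: cross, rank: 7] → mark is cross → Rejected. [row: 4, mark: star, rank: 3] → mark is star → Rejected. [row: 3, mark: dot, rank: 8] → mark is dot → Accepted. [row: 3, mark: none, rank: 3] → mark is none → Rejected. [row: 2, mark: cross, rank: 13] → mark is cross → Rejected.

Rejected, Rejected, Accepted, Rejected, Rejected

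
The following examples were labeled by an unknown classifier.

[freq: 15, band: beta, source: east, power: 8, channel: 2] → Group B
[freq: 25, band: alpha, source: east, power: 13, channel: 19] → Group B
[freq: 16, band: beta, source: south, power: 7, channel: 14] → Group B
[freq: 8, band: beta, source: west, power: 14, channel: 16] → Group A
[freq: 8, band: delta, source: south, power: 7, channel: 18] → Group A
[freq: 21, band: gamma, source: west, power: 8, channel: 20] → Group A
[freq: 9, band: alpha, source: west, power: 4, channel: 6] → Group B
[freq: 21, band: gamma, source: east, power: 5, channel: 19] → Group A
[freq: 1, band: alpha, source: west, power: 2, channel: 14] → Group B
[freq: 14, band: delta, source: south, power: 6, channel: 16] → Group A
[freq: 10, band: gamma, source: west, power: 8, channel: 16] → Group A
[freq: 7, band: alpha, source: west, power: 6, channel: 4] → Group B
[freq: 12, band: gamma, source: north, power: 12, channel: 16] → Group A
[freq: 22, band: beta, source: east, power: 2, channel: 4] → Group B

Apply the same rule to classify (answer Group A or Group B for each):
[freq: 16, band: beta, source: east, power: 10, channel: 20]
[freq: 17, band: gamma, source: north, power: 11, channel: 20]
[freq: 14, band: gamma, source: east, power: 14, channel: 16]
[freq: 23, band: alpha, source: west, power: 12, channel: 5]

The rule appears to be: channel ≥ 16 AND freq ≤ 21.
[freq: 16, band: beta, source: east, power: 10, channel: 20]: channel = 20, freq = 16, has this property → Group A.
[freq: 17, band: gamma, source: north, power: 11, channel: 20]: channel = 20, freq = 17, has this property → Group A.
[freq: 14, band: gamma, source: east, power: 14, channel: 16]: channel = 16, freq = 14, has this property → Group A.
[freq: 23, band: alpha, source: west, power: 12, channel: 5]: channel = 5, freq = 23, doesn't qualify → Group B.

Group A, Group A, Group A, Group B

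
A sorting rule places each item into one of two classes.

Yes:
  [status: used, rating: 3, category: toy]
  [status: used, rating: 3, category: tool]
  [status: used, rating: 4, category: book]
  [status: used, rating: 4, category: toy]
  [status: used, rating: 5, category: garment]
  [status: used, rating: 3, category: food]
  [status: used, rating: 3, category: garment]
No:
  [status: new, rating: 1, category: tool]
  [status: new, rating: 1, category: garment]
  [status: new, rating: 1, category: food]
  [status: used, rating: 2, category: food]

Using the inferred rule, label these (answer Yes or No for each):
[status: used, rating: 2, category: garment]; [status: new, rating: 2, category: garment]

The classifier is using: rating ≥ 3.
No: [status: used, rating: 2, category: garment], since rating = 2. No: [status: new, rating: 2, category: garment], since rating = 2.

No, No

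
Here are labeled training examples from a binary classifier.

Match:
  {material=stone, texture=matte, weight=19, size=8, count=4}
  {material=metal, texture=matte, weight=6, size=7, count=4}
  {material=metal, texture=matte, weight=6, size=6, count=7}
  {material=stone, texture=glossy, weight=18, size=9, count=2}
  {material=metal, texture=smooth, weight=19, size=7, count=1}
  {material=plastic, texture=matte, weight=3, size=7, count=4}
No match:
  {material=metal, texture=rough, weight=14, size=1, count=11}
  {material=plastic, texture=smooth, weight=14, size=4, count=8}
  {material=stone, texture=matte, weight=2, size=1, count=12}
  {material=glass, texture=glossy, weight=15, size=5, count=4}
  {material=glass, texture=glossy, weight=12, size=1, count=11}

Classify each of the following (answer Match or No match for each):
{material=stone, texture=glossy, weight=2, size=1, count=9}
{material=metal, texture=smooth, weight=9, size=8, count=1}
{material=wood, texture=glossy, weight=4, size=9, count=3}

The pattern is that an item is 'Match' exactly when: size ≥ 6.
{material=stone, texture=glossy, weight=2, size=1, count=9} → size = 1 → No match.
{material=metal, texture=smooth, weight=9, size=8, count=1} → size = 8 → Match.
{material=wood, texture=glossy, weight=4, size=9, count=3} → size = 9 → Match.

No match, Match, Match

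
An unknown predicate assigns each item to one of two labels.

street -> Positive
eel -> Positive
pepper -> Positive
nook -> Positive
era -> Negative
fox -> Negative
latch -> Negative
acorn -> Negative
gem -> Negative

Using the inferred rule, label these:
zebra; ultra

Rule: has a double letter. This holds for each 'Positive' example and fails for each 'Negative' one.
zebra: no doubled letter — does not satisfy this, so Negative. ultra: no doubled letter — does not satisfy this, so Negative.

Negative, Negative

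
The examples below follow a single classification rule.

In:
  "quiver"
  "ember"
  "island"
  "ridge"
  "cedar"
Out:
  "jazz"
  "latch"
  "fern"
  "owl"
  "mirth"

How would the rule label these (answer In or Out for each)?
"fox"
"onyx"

Out, Out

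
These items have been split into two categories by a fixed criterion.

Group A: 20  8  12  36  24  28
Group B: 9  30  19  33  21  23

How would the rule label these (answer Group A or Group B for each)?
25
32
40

Group B, Group A, Group A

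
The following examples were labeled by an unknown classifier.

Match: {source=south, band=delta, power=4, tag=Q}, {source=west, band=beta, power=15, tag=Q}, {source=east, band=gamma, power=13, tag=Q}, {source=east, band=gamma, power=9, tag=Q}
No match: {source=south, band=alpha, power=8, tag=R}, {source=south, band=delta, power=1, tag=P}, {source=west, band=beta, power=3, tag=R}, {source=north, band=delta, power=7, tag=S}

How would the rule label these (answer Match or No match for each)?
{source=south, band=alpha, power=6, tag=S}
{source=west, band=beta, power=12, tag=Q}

No match, Match

Rule: tag is Q. This holds for each 'Match' example and fails for each 'No match' one.
{source=south, band=alpha, power=6, tag=S} — tag is S, hence No match. {source=west, band=beta, power=12, tag=Q} — tag is Q, hence Match.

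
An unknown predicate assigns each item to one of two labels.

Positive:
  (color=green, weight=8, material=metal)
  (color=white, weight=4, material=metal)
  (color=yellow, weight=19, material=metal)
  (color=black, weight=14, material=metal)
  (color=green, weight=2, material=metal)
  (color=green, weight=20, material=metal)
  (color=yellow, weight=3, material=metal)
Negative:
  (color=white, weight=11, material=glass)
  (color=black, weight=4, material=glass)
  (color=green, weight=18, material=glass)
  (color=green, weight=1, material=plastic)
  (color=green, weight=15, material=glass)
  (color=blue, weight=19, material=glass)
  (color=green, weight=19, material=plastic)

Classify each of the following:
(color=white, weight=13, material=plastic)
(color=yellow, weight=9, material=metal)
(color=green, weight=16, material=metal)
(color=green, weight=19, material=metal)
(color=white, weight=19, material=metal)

Negative, Positive, Positive, Positive, Positive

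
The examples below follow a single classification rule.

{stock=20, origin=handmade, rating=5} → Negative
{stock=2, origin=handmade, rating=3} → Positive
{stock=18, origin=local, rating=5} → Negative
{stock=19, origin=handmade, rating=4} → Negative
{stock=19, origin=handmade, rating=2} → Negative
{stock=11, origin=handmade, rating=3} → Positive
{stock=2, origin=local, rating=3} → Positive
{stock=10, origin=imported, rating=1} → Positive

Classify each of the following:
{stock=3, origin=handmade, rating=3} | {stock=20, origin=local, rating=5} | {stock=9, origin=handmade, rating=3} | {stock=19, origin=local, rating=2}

Positive, Negative, Positive, Negative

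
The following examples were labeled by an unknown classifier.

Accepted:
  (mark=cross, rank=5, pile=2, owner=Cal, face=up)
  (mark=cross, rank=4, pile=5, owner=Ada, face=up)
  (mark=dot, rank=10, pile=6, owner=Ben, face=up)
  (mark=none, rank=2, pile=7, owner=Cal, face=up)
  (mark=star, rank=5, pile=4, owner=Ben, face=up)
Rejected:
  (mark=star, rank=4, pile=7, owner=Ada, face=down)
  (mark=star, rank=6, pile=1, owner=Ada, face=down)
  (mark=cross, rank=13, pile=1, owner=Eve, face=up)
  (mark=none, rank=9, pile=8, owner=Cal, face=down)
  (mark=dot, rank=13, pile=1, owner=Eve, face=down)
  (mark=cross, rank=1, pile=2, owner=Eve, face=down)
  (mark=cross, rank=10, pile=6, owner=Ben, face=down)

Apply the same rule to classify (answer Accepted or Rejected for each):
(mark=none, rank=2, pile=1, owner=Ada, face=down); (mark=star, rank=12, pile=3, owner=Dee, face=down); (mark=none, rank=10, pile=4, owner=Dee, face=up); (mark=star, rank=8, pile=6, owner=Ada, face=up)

Rejected, Rejected, Accepted, Accepted

The common property of the 'Accepted' items is: face is up AND pile ≥ 2. No 'Rejected' item has it.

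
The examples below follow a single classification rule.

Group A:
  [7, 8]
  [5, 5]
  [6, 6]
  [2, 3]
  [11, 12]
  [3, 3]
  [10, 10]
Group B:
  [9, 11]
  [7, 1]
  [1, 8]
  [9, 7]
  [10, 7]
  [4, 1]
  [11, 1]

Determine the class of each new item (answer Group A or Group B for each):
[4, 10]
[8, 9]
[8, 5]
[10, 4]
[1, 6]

The rule appears to be: |first − second| ≤ 1.

Group B, Group A, Group B, Group B, Group B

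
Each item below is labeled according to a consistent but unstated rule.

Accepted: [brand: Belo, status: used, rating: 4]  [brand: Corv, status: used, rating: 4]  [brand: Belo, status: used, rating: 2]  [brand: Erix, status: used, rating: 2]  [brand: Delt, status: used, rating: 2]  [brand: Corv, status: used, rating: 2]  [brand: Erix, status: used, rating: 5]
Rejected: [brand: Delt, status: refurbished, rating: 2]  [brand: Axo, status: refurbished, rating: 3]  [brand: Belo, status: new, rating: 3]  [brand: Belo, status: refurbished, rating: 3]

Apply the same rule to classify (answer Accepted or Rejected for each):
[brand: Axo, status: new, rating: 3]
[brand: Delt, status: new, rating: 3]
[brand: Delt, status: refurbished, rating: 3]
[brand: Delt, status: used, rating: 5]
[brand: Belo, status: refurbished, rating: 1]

Rejected, Rejected, Rejected, Accepted, Rejected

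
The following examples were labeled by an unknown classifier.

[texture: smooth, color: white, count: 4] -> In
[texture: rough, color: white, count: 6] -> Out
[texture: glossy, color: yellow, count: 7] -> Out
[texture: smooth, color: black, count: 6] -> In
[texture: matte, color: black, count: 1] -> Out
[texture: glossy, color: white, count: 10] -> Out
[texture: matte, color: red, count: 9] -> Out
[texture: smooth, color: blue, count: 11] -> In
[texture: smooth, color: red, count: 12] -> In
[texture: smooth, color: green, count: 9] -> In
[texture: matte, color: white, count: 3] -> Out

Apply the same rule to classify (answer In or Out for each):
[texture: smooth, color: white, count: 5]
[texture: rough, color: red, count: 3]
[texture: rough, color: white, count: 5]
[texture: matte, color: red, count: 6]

In, Out, Out, Out

One predicate separates the groups cleanly: texture is smooth.
[texture: smooth, color: white, count: 5]: texture is smooth, passes → In.
[texture: rough, color: red, count: 3]: texture is rough, doesn't match → Out.
[texture: rough, color: white, count: 5]: texture is rough, doesn't match → Out.
[texture: matte, color: red, count: 6]: texture is matte, doesn't match → Out.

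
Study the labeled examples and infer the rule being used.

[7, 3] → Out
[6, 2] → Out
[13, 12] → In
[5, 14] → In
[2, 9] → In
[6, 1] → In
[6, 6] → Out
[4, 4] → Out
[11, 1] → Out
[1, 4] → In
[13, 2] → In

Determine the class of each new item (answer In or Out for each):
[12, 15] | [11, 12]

'In' ⟺ sum is odd.
[12, 15]: 12+15 = 27 — matches, so In. [11, 12]: 11+12 = 23 — matches, so In.

In, In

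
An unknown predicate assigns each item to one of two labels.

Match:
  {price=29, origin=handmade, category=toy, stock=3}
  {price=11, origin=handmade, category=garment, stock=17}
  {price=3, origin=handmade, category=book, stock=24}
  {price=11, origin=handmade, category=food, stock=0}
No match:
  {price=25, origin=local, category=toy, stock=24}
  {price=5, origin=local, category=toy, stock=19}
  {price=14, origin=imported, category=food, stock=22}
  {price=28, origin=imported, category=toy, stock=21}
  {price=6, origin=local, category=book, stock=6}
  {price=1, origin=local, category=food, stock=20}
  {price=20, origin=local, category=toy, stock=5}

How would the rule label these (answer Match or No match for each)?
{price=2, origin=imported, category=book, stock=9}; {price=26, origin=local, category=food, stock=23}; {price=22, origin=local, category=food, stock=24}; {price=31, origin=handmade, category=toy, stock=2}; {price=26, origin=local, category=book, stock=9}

Rule: origin is handmade. This holds for each 'Match' example and fails for each 'No match' one.

No match, No match, No match, Match, No match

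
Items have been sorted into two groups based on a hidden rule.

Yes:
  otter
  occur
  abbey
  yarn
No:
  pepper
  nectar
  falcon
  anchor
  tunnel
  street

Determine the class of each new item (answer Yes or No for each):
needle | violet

Every 'Yes' example satisfies: length ≤ 5. None of the 'No' examples do.
needle: length 6 — doesn't match, so No.
violet: length 6 — doesn't match, so No.

No, No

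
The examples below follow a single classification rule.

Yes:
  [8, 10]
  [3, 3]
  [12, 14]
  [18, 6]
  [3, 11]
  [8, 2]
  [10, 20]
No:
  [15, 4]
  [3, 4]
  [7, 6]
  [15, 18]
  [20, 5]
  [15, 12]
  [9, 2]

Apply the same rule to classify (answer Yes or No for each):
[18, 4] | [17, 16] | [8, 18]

Yes, No, Yes

Comparing the two groups points to one rule — sum is even.
[18, 4] → 18+4 = 22 → Yes. [17, 16] → 17+16 = 33 → No. [8, 18] → 8+18 = 26 → Yes.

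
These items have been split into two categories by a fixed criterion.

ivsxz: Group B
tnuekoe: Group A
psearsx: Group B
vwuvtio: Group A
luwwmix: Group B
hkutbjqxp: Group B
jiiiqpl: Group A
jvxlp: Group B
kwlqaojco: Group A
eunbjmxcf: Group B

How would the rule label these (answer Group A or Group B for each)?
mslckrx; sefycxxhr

Group B, Group B

The pattern is that an item is 'Group A' exactly when: has ≥ 3 vowels.
mslckrx: 0 vowels — does not satisfy this, so Group B.
sefycxxhr: 1 vowel — does not satisfy this, so Group B.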